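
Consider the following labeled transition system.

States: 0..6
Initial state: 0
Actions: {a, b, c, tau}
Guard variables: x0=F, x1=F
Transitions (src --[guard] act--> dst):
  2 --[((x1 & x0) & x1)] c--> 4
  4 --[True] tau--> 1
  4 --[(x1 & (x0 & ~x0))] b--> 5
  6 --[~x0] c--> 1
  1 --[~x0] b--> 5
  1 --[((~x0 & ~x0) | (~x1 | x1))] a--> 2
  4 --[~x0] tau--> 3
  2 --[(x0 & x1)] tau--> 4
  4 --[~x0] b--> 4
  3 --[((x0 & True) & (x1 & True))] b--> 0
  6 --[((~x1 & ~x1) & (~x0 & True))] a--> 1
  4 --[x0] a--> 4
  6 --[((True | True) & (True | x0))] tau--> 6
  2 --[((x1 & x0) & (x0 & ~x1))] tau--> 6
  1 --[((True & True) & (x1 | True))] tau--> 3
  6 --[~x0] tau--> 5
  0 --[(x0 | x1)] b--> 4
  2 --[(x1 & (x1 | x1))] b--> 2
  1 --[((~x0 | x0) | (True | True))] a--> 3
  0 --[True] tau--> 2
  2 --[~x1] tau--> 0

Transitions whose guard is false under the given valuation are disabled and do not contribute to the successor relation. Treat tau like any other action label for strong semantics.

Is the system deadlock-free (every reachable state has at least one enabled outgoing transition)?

Answer: DEADLOCK-FREE

Analysis:
Reachable = {0,2}
  0: tau→2  [1 exit(s)]
  2: tau→0  [1 exit(s)]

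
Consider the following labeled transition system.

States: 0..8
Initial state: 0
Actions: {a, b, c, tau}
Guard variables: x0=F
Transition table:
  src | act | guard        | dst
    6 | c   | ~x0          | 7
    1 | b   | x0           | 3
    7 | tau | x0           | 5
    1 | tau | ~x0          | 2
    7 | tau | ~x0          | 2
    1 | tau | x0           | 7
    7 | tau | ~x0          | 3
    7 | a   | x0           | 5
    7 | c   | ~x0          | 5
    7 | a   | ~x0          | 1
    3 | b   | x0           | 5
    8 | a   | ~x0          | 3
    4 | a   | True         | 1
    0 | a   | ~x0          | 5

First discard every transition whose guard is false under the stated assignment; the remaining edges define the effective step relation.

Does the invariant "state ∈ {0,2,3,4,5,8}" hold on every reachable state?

Answer: INVARIANT HOLDS

Working:
Safe = {0,2,3,4,5,8}
R = {0,5}
  0: safe
  5: safe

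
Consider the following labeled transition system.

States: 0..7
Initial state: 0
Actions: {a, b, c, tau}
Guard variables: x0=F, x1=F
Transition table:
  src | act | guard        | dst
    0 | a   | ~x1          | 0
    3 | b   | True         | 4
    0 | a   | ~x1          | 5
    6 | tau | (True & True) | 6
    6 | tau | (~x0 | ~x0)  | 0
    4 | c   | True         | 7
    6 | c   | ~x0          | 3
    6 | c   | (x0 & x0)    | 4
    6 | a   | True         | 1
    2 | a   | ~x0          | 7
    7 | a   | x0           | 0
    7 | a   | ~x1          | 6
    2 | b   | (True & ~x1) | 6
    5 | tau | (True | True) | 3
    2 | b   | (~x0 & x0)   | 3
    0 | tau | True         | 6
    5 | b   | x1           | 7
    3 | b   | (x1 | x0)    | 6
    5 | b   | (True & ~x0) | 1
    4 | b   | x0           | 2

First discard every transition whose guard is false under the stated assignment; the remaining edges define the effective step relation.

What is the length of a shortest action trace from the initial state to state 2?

Answer: UNREACHABLE

Working:
Layered search for 2:
  L0 = {0}
  L1 = {5,6}
  L2 = {1,3}
  L3 = {4}
  L4 = {7}
2 never appears.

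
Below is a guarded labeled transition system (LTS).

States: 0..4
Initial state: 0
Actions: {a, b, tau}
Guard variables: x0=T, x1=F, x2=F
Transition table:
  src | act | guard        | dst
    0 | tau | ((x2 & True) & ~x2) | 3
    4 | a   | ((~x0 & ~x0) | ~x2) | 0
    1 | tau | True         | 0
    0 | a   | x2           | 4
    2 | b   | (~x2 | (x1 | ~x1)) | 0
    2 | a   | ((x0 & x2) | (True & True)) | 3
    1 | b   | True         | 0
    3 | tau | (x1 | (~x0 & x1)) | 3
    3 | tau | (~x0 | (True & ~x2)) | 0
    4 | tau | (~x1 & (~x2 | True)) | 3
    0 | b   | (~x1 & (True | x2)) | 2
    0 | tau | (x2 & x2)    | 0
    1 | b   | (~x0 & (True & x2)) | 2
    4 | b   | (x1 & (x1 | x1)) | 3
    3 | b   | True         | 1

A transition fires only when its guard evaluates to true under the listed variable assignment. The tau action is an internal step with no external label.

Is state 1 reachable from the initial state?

After dropping false guards: 9 live edges.
L0 = {0}
L1 = {2}  total {0,2}
L2 = {3}  total {0,2,3}
L3 = {1}  total {0,1,2,3}
Reach set: {0,1,2,3}
witness 1: b·a·b

Answer: REACHABLE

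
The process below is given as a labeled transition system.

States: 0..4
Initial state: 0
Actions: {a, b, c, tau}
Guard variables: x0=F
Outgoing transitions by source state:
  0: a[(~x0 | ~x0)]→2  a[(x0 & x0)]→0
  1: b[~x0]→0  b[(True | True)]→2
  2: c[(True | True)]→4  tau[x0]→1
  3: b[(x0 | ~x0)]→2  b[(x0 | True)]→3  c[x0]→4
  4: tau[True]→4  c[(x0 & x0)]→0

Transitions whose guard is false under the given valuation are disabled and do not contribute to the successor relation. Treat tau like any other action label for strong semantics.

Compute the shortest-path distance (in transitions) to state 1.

Layered search for 1:
  Layer 0: {0}
  Layer 1: {2}
  Layer 2: {4}
1 never appears.

Answer: UNREACHABLE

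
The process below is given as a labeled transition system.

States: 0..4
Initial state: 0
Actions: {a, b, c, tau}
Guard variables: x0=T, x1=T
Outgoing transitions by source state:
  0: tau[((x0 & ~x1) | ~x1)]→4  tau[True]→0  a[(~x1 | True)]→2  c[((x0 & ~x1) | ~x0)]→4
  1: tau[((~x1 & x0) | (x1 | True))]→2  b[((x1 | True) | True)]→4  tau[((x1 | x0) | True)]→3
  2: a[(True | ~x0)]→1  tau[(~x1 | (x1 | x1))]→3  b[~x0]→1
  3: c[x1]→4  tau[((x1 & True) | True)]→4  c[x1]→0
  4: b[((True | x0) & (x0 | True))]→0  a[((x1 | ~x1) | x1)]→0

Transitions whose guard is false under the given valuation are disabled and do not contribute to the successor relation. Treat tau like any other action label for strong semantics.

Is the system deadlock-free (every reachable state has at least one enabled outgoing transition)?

R = {0,1,2,3,4}
  0: a→2  tau→0  [2 out]
  1: b→4  tau→2  tau→3  [3 out]
  2: a→1  tau→3  [2 out]
  3: c→0  c→4  tau→4  [3 out]
  4: a→0  b→0  [2 out]

Answer: DEADLOCK-FREE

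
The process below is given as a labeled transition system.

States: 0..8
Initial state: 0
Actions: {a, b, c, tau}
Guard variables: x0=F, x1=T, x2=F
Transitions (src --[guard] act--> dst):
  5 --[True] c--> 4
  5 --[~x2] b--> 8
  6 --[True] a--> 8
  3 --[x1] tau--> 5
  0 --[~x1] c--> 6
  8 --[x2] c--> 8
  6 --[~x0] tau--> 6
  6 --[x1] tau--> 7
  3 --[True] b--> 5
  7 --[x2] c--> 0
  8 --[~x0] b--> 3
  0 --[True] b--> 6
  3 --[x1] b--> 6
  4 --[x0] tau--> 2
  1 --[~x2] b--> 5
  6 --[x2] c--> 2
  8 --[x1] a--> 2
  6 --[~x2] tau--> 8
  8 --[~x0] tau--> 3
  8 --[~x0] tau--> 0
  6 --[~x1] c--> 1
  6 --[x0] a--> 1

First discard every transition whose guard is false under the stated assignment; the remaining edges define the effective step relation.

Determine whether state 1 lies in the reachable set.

Guard filter leaves 15 enabled edge(s).
Layer 0: {0}
Layer 1: {6}  now seen {0,6}
Layer 2: {7,8}  now seen {0,6,7,8}
Layer 3: {2,3}  now seen {0,2,3,6,7,8}
Layer 4: {5}  now seen {0,2,3,5,6,7,8}
Layer 5: {4}  now seen {0,2,3,4,5,6,7,8}
Reachable = {0,2,3,4,5,6,7,8}

Answer: UNREACHABLE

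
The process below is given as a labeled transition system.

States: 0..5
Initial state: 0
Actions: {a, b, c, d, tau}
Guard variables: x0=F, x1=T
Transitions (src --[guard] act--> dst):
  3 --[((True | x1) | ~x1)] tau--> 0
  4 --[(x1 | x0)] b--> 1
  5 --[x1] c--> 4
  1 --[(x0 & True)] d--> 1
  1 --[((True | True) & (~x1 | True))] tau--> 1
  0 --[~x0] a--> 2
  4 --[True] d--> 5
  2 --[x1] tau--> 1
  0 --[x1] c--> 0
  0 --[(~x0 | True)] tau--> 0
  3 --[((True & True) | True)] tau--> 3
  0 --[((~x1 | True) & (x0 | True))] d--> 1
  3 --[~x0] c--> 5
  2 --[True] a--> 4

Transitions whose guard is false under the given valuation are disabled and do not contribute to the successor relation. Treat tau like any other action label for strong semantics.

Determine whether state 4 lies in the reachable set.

13 transition(s) survive guard evaluation.
depth 0: {0}
depth 1: {1,2}  cumulative {0,1,2}
depth 2: {4}  cumulative {0,1,2,4}
depth 3: {5}  cumulative {0,1,2,4,5}
Reachable = {0,1,2,4,5}
Path to 4: a·a

Answer: REACHABLE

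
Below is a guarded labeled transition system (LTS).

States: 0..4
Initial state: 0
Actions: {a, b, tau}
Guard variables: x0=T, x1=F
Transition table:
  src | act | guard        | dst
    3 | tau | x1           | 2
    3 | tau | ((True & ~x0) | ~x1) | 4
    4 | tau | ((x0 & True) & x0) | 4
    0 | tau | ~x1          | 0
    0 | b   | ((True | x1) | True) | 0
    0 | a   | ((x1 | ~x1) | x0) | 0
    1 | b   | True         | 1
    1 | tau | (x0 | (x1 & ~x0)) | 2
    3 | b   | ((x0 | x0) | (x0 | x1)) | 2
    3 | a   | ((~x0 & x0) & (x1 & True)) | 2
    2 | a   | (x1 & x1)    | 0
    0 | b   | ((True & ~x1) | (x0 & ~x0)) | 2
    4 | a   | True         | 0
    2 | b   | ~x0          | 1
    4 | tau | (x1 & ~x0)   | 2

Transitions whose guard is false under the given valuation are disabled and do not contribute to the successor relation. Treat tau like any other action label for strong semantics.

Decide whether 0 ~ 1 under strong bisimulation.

Bisimulation quotient by refinement:
  π0 = {{0,1,2,3,4}}
  π1 = {{0},{1,3},{2},{4}}
  π2 = {{0},{1},{2},{3},{4}}
stable after 3 split(s): 5 block(s)
0∈{0}, 1∈{1}

Answer: NOT BISIMILAR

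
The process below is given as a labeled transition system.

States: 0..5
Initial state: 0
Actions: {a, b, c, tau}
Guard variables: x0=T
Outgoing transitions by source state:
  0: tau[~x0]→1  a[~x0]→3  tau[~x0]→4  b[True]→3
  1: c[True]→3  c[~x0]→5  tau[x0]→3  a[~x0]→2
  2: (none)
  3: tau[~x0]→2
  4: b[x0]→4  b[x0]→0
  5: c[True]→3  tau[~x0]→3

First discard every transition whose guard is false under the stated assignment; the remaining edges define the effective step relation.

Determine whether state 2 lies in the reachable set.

6 transition(s) survive guard evaluation.
L0 = {0}
L1 = {3}  total {0,3}
Reachable = {0,3}

Answer: UNREACHABLE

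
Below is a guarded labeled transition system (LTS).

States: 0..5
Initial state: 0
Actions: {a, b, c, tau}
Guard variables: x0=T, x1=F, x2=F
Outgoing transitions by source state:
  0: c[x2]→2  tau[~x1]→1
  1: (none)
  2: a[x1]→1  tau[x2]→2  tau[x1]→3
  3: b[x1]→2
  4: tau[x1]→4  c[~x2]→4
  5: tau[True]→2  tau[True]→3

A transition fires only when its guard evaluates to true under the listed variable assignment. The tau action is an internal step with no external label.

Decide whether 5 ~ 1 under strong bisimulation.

Answer: NOT BISIMILAR

Analysis:
Refine partition for ~:
  π0 = {{0,1,2,3,4,5}}
  π1 = {{0,5},{1,2,3},{4}}
3 equivalence class(es) (converged in 2)
[5]={0,5}  [1]={1,2,3}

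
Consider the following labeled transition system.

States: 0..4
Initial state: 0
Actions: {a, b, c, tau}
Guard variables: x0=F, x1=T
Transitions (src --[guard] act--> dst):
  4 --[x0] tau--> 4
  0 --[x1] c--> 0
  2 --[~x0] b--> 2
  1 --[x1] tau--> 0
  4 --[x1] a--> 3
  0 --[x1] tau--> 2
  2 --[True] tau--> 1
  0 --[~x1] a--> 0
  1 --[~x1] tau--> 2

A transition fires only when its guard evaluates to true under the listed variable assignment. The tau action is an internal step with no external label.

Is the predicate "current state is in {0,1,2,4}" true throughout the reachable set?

Allowed set {0,1,2,4}
Reach set: {0,1,2}
  0: ok
  1: ok
  2: ok

Answer: INVARIANT HOLDS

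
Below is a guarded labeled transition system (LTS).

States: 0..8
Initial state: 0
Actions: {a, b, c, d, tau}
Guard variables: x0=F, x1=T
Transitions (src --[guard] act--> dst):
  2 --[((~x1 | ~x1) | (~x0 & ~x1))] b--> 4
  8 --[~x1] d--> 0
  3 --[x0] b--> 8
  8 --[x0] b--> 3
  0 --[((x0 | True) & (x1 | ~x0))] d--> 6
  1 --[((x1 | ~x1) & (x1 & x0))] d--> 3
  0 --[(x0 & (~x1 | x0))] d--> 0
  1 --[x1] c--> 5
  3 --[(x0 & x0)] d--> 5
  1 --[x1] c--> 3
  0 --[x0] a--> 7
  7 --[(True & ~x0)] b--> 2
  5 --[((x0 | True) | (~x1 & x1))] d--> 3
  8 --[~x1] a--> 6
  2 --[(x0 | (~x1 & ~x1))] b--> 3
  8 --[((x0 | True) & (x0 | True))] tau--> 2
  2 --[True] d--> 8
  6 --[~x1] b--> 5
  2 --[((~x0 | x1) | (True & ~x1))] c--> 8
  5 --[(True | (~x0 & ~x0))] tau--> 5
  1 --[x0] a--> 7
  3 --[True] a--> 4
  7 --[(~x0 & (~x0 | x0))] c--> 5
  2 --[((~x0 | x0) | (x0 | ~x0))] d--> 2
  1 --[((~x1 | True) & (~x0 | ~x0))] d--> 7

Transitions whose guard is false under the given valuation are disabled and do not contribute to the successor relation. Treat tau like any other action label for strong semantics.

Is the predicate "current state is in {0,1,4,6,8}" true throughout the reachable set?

Answer: INVARIANT HOLDS

Analysis:
Inv-set: {0,1,4,6,8}
Reachable = {0,6}
  0: ok
  6: ok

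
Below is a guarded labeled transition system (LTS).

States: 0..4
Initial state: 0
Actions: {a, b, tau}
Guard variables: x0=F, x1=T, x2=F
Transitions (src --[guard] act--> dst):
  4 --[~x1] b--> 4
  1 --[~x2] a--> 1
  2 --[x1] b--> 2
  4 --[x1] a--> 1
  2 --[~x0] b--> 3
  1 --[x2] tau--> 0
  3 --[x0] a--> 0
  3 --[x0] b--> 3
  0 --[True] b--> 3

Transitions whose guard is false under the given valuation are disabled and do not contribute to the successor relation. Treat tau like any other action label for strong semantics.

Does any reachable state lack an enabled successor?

R = {0,3}
  0: b→3  [1 out]
  3: ∅  [deadlock]
witness 3: b

Answer: DEADLOCK at state 3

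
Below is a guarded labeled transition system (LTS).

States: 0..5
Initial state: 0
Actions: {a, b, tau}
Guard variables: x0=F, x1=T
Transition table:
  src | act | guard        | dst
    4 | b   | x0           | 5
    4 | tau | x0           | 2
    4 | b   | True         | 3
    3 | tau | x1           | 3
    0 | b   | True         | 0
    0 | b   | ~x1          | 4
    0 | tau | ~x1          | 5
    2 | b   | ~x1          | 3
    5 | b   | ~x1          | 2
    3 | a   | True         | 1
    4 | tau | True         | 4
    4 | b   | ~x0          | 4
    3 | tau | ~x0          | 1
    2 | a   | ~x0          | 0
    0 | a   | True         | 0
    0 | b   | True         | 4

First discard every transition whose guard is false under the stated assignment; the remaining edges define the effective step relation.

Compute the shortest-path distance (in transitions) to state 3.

Breadth-first toward 3:
  depth 0: {0}
  depth 1: {4}
  depth 2: {3}
3 enters at depth 2; path b·b

Answer: 2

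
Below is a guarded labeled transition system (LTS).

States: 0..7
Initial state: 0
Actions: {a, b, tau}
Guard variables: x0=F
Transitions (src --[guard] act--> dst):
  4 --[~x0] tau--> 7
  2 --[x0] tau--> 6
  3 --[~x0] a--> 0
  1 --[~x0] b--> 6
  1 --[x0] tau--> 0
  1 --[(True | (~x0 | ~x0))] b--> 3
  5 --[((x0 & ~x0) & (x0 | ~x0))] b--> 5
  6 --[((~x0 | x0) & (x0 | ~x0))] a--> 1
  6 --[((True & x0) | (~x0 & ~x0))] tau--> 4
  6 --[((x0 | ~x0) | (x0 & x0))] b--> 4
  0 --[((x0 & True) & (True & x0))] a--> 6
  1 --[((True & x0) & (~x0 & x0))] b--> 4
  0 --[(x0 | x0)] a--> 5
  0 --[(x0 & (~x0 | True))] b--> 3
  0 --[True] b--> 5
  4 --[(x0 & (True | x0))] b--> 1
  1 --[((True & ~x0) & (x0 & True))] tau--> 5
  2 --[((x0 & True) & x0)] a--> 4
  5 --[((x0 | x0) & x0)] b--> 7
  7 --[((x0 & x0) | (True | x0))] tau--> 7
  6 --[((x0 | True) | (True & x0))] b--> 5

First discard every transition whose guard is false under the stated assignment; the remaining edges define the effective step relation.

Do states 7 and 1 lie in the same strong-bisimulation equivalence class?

Answer: NOT BISIMILAR

Analysis:
Refine partition for ~:
  π0 = {{0,1,2,3,4,5,6,7}}
  π1 = {{0,1},{2,5},{3},{4,7},{6}}
  π2 = {{0},{1},{2,5},{3},{4,7},{6}}
Fixed point at round 3; 6 class(es).
7∈{4,7}, 1∈{1}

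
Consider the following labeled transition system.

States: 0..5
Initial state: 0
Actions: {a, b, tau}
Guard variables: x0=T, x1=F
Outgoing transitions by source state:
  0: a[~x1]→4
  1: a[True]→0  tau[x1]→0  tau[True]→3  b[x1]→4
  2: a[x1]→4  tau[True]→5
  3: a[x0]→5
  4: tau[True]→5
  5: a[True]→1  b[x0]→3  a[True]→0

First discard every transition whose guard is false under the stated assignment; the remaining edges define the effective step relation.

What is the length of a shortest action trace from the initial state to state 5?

Breadth-first toward 5:
  depth 0: {0}
  depth 1: {4}
  depth 2: {5}
5 enters at depth 2; path a·tau

Answer: 2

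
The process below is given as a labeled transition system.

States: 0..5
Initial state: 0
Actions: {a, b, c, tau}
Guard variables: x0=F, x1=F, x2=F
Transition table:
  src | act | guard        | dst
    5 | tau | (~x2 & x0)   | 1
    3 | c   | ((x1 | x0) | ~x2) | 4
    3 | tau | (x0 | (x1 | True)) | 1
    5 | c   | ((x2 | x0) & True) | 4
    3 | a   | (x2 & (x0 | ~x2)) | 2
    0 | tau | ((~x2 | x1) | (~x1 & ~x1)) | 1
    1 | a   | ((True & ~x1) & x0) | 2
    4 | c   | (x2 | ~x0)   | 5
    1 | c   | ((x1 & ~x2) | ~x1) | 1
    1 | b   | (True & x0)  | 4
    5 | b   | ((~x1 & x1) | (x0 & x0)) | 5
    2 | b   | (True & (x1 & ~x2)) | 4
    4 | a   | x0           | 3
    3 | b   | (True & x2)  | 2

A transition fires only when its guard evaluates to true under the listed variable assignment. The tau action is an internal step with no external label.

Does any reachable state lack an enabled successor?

Answer: DEADLOCK-FREE

Analysis:
Reach set: {0,1}
  0: tau→1  [1 exit(s)]
  1: c→1  [1 exit(s)]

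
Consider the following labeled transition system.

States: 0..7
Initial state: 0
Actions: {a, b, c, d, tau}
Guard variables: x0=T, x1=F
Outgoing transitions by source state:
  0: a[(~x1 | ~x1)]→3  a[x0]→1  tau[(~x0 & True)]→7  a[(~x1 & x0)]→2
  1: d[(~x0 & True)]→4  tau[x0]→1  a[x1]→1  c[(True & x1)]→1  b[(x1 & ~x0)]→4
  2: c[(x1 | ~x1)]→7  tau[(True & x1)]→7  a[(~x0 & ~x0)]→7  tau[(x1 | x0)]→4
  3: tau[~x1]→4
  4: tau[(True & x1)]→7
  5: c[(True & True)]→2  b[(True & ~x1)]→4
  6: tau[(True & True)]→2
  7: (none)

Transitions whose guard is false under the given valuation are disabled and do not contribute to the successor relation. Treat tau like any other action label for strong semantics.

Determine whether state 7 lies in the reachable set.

After dropping false guards: 10 live edges.
Layer 0: {0}
Layer 1: {1,2,3}  now seen {0,1,2,3}
Layer 2: {4,7}  now seen {0,1,2,3,4,7}
R = {0,1,2,3,4,7}
witness 7: a·c

Answer: REACHABLE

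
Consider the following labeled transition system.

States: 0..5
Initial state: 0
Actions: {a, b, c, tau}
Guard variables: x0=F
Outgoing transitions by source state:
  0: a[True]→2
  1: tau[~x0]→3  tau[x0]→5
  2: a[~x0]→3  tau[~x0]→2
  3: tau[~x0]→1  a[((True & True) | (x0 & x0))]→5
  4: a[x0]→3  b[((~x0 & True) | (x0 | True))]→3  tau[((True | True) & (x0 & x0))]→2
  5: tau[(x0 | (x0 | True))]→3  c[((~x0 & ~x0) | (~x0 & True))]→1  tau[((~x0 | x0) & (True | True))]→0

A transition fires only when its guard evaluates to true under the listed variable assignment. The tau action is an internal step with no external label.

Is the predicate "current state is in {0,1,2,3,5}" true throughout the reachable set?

Allowed set {0,1,2,3,5}
Reachable = {0,1,2,3,5}
  0: ✓
  1: ✓
  2: ✓
  3: ✓
  5: ✓

Answer: INVARIANT HOLDS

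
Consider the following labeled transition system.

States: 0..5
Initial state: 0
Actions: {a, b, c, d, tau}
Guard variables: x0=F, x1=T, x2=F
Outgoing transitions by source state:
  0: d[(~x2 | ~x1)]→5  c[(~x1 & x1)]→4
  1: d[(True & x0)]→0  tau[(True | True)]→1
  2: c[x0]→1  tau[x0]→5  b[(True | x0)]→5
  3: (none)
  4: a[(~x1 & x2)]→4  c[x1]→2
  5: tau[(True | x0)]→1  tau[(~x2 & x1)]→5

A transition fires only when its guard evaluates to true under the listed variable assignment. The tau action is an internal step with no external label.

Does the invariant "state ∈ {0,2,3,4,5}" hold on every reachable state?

Answer: INVARIANT VIOLATED at state 1

Analysis:
Inv-set: {0,2,3,4,5}
Reach set: {0,1,5}
  0: safe
  1: VIOLATES
  5: safe
reach 1 via d·tau — violates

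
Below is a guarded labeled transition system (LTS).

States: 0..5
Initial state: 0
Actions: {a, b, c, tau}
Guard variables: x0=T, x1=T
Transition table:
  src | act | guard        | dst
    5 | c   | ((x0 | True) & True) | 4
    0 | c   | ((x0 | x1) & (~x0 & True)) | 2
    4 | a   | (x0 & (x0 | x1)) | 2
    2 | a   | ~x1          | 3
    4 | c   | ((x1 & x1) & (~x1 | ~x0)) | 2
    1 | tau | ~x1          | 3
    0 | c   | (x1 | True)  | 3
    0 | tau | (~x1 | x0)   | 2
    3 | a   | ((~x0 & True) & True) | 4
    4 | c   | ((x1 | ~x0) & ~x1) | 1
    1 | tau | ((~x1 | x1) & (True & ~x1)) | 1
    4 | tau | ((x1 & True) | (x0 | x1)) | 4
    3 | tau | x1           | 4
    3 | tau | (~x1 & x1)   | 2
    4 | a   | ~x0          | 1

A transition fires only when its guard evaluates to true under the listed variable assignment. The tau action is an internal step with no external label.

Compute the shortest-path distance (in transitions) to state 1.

Answer: UNREACHABLE

Trace:
Breadth-first toward 1:
  L0 = {0}
  L1 = {2,3}
  L2 = {4}
1 never appears.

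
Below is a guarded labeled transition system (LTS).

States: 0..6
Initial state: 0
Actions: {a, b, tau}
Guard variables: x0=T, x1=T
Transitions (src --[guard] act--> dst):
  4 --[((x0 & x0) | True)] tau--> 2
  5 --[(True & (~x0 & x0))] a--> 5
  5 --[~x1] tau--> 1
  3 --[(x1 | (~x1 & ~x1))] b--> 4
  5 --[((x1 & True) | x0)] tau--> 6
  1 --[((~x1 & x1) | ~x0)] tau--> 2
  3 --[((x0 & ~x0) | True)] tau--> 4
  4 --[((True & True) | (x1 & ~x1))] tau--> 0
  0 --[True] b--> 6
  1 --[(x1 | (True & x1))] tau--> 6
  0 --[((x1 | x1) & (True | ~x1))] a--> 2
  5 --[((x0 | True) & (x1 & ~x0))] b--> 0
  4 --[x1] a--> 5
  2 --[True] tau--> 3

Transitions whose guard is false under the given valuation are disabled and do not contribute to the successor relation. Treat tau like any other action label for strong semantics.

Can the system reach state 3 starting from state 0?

Answer: REACHABLE

Working:
10 transition(s) survive guard evaluation.
Layer 0: {0}
Layer 1: {2,6}  total {0,2,6}
Layer 2: {3}  total {0,2,3,6}
Layer 3: {4}  total {0,2,3,4,6}
Layer 4: {5}  total {0,2,3,4,5,6}
Reachable = {0,2,3,4,5,6}
witness 3: a·tau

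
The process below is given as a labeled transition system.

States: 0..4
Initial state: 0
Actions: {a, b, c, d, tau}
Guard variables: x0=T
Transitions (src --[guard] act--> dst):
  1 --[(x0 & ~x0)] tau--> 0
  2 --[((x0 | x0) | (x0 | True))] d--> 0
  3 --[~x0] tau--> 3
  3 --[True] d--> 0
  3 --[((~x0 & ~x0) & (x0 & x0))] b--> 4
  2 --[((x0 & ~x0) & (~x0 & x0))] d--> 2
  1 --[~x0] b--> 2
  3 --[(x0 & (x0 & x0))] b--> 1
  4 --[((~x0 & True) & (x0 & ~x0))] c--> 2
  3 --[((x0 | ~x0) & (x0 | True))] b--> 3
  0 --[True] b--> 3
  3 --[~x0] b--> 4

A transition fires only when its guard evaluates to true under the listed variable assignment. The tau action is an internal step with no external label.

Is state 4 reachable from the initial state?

After dropping false guards: 5 live edges.
L0 = {0}
L1 = {3}  cumulative {0,3}
L2 = {1}  cumulative {0,1,3}
Reach set: {0,1,3}

Answer: UNREACHABLE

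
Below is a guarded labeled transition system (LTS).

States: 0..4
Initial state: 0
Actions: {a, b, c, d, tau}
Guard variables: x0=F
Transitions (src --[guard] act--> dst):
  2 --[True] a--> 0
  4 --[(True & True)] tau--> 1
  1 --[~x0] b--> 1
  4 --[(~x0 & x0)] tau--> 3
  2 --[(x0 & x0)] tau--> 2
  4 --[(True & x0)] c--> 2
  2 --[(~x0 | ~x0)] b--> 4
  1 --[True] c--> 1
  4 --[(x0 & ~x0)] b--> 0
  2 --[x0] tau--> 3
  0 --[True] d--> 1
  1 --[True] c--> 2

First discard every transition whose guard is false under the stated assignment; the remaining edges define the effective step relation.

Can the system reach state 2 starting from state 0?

Answer: REACHABLE

Trace:
Guard filter leaves 7 enabled edge(s).
L0 = {0}
L1 = {1}  total {0,1}
L2 = {2}  total {0,1,2}
L3 = {4}  total {0,1,2,4}
Reachable = {0,1,2,4}
witness 2: d·c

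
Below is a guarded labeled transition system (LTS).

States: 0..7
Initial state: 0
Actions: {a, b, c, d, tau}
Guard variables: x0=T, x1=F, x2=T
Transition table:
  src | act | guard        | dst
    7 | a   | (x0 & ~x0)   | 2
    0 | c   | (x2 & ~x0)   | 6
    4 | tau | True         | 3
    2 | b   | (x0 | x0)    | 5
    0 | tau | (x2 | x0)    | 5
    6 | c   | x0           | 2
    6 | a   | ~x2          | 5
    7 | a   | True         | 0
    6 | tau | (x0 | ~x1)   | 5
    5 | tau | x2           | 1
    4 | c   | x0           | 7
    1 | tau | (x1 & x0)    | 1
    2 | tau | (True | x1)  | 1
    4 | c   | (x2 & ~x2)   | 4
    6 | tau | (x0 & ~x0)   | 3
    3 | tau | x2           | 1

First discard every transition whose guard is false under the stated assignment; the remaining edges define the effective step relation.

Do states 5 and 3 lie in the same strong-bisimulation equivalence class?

Bisimulation quotient by refinement:
  π0 = {{0,1,2,3,4,5,6,7}}
  π1 = {{0,3,5},{1},{2},{4,6},{7}}
  π2 = {{0},{1},{2},{3,5},{4},{6},{7}}
7 equivalence class(es) (converged in 3)
class of 5: {3,5}; class of 3: {3,5}

Answer: BISIMILAR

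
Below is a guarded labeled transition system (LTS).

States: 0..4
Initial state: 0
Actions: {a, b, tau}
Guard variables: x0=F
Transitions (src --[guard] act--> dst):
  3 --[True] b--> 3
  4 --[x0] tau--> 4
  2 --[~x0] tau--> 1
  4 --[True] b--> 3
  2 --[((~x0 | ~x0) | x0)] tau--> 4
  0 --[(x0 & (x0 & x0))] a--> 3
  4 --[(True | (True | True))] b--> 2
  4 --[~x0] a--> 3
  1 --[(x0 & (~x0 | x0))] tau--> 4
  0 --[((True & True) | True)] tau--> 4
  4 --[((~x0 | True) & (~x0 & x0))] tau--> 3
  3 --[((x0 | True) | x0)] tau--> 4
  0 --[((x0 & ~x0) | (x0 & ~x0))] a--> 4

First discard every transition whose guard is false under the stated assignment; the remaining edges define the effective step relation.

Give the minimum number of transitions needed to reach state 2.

Breadth-first toward 2:
  Layer 0: {0}
  Layer 1: {4}
  Layer 2: {2,3}
depth(2)=2, e.g. tau·b

Answer: 2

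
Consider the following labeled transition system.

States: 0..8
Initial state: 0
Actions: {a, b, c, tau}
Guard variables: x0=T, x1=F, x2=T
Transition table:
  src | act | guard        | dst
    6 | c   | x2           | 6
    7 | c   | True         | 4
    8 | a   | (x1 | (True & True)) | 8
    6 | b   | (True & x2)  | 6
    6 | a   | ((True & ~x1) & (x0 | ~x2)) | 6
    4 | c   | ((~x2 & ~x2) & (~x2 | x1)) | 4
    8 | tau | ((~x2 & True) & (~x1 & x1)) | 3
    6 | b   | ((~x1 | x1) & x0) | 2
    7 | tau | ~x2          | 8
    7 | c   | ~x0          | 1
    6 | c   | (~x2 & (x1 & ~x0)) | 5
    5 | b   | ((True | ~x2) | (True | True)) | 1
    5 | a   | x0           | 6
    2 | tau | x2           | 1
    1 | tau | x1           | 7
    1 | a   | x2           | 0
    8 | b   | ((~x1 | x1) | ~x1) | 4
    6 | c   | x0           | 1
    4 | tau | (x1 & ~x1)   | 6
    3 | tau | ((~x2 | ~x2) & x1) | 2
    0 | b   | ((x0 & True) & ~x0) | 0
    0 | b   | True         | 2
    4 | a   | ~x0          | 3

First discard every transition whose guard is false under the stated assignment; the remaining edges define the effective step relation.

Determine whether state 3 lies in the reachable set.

Answer: UNREACHABLE

Analysis:
13 transition(s) survive guard evaluation.
Layer 0: {0}
Layer 1: {2}  total {0,2}
Layer 2: {1}  total {0,1,2}
Reachable = {0,1,2}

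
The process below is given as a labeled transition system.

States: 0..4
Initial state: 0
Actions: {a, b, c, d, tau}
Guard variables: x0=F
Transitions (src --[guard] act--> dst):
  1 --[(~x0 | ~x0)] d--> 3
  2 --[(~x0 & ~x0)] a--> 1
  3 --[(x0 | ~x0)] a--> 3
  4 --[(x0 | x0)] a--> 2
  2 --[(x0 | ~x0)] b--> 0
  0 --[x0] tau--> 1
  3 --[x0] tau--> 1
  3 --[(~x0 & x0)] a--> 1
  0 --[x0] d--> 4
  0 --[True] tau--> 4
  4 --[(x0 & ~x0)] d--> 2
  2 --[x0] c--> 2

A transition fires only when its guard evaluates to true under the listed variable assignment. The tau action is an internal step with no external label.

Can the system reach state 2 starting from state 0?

Answer: UNREACHABLE

Working:
5 transition(s) survive guard evaluation.
depth 0: {0}
depth 1: {4}  now seen {0,4}
Reachable = {0,4}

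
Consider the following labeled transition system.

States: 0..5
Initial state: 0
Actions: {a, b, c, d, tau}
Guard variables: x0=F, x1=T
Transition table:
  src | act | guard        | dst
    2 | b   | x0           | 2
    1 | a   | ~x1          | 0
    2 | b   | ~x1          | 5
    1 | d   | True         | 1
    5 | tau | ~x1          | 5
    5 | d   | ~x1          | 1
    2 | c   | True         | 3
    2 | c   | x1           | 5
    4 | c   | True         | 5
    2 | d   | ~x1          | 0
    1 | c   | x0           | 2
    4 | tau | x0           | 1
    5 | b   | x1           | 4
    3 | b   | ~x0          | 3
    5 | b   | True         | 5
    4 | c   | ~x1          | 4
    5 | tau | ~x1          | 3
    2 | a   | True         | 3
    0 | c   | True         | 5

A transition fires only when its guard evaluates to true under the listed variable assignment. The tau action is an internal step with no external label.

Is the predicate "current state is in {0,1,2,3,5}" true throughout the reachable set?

Allowed set {0,1,2,3,5}
Reachable = {0,4,5}
  0: safe
  4: ✗ unsafe
  5: safe
counterexample path to 4: c·b

Answer: INVARIANT VIOLATED at state 4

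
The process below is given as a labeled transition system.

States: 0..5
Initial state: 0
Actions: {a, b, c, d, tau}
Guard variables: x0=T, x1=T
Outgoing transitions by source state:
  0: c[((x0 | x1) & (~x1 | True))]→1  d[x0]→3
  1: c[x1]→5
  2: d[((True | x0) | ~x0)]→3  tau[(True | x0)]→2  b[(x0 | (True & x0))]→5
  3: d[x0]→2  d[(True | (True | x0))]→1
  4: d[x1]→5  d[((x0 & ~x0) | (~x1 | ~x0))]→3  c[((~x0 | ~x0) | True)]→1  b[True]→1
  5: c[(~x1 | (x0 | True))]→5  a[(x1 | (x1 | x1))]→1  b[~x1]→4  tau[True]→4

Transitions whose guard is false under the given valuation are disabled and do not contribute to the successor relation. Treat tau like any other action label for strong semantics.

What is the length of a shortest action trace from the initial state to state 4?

Breadth-first toward 4:
  depth 0: {0}
  depth 1: {1,3}
  depth 2: {2,5}
  depth 3: {4}
depth(4)=3, e.g. c·c·tau

Answer: 3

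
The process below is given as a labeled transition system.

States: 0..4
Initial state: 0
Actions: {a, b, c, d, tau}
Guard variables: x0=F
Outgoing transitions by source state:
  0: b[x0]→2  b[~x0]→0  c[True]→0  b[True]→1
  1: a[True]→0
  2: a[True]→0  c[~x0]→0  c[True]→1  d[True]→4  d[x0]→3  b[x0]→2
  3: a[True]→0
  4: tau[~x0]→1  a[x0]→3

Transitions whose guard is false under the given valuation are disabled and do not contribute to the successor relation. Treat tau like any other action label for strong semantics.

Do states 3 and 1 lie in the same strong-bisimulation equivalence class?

Bisimulation quotient by refinement:
  round 0: {{0,1,2,3,4}}
  round 1: {{0},{1,3},{2},{4}}
4 equivalence class(es) (converged in 2)
class of 3: {1,3}; class of 1: {1,3}

Answer: BISIMILAR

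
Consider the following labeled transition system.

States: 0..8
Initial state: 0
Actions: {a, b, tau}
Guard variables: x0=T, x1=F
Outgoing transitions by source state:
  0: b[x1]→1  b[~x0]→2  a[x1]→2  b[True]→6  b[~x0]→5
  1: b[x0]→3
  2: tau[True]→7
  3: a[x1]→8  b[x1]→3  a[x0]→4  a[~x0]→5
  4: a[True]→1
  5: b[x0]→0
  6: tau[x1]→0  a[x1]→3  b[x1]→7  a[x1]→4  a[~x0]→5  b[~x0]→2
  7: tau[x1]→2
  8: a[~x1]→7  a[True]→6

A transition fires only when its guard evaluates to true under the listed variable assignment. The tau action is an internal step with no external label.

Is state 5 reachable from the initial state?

Answer: UNREACHABLE

Trace:
After dropping false guards: 8 live edges.
depth 0: {0}
depth 1: {6}  total {0,6}
R = {0,6}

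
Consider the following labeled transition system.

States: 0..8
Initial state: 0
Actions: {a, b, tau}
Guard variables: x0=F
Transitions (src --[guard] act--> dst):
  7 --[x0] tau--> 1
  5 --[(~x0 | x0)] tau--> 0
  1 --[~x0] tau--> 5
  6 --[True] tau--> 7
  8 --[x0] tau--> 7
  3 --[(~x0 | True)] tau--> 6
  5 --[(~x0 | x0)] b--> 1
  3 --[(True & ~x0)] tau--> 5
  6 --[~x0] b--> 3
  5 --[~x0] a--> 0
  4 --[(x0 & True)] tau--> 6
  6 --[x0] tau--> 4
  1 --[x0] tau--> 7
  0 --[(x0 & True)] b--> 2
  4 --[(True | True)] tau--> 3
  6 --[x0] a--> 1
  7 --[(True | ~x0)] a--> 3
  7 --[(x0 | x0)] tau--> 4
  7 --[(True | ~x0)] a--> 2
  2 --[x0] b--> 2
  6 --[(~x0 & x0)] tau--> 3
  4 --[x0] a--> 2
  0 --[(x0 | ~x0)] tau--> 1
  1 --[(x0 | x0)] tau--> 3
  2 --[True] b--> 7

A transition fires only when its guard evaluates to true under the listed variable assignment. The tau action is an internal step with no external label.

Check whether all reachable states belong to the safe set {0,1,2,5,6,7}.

Allowed set {0,1,2,5,6,7}
Reach set: {0,1,5}
  0: ✓
  1: ✓
  5: ✓

Answer: INVARIANT HOLDS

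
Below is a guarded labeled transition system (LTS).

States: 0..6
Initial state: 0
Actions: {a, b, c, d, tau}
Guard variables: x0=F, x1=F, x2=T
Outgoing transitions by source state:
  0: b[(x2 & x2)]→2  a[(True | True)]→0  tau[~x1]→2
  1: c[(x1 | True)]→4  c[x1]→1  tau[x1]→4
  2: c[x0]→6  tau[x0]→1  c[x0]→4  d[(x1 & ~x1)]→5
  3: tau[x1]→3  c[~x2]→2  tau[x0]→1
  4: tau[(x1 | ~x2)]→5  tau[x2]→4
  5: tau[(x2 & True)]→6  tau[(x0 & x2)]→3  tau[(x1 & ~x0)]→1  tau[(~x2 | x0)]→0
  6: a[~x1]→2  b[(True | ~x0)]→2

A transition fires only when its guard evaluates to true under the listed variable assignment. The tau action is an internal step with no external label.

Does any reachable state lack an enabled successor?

Reachable = {0,2}
  0: a→0  b→2  tau→2  [3 out]
  2: ∅  [STUCK]
trace reaching 2: b

Answer: DEADLOCK at state 2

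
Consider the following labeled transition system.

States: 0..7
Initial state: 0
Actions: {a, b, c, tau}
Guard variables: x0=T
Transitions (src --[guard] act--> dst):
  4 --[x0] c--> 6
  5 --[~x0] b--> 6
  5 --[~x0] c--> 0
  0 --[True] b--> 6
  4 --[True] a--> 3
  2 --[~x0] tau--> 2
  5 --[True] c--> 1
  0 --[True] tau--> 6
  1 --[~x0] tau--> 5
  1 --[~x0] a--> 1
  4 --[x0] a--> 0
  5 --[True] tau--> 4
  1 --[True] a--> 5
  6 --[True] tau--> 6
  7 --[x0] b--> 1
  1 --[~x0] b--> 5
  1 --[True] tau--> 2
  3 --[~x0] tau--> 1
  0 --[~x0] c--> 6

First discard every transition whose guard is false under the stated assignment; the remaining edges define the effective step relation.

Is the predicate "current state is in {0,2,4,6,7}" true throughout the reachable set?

Answer: INVARIANT HOLDS

Working:
Safe = {0,2,4,6,7}
Reachable = {0,6}
  0: ✓
  6: ✓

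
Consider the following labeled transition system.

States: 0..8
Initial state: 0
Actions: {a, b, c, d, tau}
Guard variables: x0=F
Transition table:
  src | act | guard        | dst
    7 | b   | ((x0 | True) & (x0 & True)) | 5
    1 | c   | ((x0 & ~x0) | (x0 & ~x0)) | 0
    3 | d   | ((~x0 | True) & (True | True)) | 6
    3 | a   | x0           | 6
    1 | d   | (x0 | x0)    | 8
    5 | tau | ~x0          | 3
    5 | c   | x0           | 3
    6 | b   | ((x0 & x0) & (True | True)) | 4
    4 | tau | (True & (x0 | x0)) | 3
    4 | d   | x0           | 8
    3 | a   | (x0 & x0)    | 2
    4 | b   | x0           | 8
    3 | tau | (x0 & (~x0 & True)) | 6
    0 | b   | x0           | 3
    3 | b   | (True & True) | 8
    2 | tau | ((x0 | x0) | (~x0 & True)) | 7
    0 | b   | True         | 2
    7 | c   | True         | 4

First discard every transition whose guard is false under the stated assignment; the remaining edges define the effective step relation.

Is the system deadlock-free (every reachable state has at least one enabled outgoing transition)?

Reach set: {0,2,4,7}
  0: b→2  [deg 1]
  2: tau→7  [deg 1]
  4: ∅  [STUCK]
  7: c→4  [deg 1]
trace reaching 4: b·tau·c

Answer: DEADLOCK at state 4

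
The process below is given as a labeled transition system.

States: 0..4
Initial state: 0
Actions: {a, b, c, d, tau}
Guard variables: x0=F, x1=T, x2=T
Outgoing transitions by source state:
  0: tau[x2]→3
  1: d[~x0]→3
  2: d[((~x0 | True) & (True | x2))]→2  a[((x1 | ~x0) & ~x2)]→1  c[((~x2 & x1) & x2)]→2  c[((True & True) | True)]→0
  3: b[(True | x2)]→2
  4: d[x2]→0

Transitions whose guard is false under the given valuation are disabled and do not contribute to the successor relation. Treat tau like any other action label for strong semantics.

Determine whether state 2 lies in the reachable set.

Answer: REACHABLE

Analysis:
After dropping false guards: 6 live edges.
L0 = {0}
L1 = {3}  now seen {0,3}
L2 = {2}  now seen {0,2,3}
Reachable = {0,2,3}
witness 2: tau·b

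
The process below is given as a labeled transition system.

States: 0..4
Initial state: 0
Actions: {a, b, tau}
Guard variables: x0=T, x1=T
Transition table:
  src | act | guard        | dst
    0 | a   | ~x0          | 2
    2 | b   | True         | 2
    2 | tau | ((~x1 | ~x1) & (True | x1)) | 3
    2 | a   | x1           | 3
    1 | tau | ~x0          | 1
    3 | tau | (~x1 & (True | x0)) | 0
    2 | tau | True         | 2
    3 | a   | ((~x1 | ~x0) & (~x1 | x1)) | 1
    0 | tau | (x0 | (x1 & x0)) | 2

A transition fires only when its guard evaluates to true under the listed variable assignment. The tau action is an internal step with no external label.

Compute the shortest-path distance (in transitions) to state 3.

Breadth-first toward 3:
  L0 = {0}
  L1 = {2}
  L2 = {3}
depth(3)=2, e.g. tau·a

Answer: 2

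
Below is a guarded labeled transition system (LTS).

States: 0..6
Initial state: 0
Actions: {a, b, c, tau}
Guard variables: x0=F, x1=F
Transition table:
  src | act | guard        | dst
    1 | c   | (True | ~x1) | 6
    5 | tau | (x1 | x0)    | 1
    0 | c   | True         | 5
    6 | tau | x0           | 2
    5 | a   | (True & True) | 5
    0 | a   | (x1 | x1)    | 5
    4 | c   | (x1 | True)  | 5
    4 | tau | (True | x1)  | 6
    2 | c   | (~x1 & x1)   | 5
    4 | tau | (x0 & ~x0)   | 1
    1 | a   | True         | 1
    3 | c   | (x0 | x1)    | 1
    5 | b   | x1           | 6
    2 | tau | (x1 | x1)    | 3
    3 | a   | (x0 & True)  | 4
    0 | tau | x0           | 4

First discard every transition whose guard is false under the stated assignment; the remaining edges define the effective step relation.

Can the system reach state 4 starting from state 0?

6 transition(s) survive guard evaluation.
L0 = {0}
L1 = {5}  cumulative {0,5}
R = {0,5}

Answer: UNREACHABLE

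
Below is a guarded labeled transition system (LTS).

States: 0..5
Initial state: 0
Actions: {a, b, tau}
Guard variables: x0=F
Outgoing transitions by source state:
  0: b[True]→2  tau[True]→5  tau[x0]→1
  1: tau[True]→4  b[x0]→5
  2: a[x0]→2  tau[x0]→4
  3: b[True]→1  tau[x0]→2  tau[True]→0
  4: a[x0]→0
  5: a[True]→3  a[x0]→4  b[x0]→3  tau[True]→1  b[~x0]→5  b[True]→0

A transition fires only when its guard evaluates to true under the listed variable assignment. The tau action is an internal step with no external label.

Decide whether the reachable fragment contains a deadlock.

R = {0,1,2,3,4,5}
  0: b→2  tau→5  [2 exit(s)]
  1: tau→4  [1 exit(s)]
  2: ∅  [deadlock]
  3: b→1  tau→0  [2 exit(s)]
  4: ∅  [deadlock]
  5: a→3  b→0  b→5  tau→1  [4 exit(s)]
trace reaching 2: b

Answer: DEADLOCK at state 2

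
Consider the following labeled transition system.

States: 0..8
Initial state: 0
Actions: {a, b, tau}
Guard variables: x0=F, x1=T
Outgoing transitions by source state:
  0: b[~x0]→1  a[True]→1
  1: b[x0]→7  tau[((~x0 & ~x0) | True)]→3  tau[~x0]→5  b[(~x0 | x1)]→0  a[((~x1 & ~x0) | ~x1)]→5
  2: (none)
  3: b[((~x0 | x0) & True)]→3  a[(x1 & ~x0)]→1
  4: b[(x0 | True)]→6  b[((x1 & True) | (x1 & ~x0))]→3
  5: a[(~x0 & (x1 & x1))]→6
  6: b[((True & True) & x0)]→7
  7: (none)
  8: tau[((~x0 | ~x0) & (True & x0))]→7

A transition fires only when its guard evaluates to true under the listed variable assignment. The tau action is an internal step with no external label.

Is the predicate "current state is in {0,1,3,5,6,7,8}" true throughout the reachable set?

Answer: INVARIANT HOLDS

Trace:
Safe = {0,1,3,5,6,7,8}
R = {0,1,3,5,6}
  0: safe
  1: safe
  3: safe
  5: safe
  6: safe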